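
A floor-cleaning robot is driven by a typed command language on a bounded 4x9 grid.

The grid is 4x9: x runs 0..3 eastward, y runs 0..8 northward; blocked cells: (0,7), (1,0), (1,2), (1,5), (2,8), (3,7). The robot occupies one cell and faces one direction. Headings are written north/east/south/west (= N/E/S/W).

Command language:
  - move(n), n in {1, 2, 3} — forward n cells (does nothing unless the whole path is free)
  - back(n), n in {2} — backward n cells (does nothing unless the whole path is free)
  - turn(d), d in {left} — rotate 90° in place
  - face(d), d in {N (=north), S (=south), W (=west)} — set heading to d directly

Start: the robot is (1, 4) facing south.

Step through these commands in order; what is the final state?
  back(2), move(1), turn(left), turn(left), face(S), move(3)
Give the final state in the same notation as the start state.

t0: (1, 4) facing south
step 1 (back(2)): (1, 4) facing south
step 2 (move(1)): (1, 3) facing south
step 3 (turn(left)): (1, 3) facing east
step 4 (turn(left)): (1, 3) facing north
step 5 (face(S)): (1, 3) facing south
step 6 (move(3)): (1, 3) facing south

(1, 3) facing south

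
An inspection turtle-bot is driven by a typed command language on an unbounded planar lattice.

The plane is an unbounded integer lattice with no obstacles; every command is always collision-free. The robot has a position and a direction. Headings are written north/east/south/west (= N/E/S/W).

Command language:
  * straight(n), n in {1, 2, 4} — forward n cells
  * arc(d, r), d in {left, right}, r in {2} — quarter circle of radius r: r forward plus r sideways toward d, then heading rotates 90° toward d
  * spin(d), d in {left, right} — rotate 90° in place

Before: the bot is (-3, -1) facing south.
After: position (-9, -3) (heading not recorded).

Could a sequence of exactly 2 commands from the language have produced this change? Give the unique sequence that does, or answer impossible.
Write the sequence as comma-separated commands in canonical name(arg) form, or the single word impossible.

key: running straight(4) before arc(right, 2) would end elsewhere — order is forced
from: (-3, -1) facing south
1. arc(right, 2) → (-5, -3) facing west
2. straight(4) → (-9, -3) facing west
uniquely the one of 49 2-step routes that fits.

arc(right, 2), straight(4)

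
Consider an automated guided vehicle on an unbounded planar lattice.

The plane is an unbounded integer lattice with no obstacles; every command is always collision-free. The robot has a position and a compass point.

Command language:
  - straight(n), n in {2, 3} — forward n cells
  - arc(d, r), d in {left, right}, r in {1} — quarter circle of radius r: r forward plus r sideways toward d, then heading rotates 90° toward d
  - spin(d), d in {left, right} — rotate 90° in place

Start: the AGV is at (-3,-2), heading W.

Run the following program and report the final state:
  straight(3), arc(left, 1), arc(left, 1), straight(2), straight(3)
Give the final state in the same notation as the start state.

initial: at (-3,-2), heading W
1. straight(3) → at (-6,-2), heading W
2. arc(left, 1) → at (-7,-3), heading S
3. arc(left, 1) → at (-6,-4), heading E
4. straight(2) → at (-4,-4), heading E
5. straight(3) → at (-1,-4), heading E

at (-1,-4), heading E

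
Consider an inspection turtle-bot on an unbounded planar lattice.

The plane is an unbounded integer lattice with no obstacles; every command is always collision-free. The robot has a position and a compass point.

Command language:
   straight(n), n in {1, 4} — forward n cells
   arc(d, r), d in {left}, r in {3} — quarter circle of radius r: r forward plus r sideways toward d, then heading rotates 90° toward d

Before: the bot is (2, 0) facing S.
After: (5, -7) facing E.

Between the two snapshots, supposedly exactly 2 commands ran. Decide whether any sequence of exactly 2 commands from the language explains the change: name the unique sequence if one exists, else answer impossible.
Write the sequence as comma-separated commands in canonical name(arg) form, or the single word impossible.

straight(4), arc(left, 3)

key: position moved to (5,-7) AND the heading swung to E — translation plus rotation needed
start: (2, 0) facing S
[1] after straight(4): (2, -4) facing S
[2] after arc(left, 3): (5, -7) facing E
no rival 2-sequence matches.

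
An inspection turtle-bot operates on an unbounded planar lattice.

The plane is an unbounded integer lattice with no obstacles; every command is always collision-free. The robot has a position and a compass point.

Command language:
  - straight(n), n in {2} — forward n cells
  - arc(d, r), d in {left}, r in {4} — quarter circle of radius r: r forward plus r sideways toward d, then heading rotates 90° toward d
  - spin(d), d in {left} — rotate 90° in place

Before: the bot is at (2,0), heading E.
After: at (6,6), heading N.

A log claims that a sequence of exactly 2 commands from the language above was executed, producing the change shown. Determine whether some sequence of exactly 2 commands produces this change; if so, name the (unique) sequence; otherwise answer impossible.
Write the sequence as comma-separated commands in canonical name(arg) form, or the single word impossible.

arc(left, 4), straight(2)

key: cell and facing (now N) both changed — the 2 commands mix motion and turning
initial: at (2,0), heading E
t=1 arc(left, 4) ⇒ at (6,4), heading N
t=2 straight(2) ⇒ at (6,6), heading N
all 9 alternatives checked — unique.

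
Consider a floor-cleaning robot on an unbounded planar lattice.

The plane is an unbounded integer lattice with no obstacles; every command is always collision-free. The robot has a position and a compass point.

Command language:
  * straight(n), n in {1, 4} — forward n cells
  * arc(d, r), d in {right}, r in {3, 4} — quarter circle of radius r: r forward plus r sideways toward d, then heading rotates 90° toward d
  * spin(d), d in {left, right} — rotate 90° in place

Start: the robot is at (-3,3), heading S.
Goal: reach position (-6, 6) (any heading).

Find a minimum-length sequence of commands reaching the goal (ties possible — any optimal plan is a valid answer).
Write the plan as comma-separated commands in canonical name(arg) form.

start: at (-3,3), heading S
step 1 (spin(right)): at (-3,3), heading W
step 2 (arc(right, 3)): at (-6,6), heading N
shorter routes all fall short; 2 is best.

spin(right), arc(right, 3)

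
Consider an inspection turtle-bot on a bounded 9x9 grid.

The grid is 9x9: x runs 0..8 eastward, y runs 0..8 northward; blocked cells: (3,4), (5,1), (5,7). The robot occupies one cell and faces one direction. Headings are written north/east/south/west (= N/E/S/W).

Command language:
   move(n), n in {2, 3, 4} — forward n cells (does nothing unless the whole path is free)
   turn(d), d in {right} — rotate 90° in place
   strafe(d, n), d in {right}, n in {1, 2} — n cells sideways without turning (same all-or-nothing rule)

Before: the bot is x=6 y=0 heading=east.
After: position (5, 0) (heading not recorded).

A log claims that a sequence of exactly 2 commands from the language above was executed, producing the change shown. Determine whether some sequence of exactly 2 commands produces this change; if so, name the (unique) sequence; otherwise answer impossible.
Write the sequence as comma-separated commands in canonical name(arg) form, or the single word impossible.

turn(right), strafe(right, 1)

key: running strafe(right, 1) before turn(right) would end elsewhere — order is forced
begin: x=6 y=0 heading=east
1. turn(right) → x=6 y=0 heading=south
2. strafe(right, 1) → x=5 y=0 heading=south
uniquely the one of 36 2-step routes that fits.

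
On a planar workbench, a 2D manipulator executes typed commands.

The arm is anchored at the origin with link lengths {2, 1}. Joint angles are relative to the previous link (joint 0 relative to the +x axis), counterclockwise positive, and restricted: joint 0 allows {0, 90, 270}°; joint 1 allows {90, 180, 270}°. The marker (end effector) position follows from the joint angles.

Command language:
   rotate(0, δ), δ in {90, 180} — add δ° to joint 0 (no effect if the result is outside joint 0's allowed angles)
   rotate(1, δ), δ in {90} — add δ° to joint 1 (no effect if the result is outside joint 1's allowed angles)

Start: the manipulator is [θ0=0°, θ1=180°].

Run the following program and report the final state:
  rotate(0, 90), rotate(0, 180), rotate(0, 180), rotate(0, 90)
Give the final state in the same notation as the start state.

[θ0=90°, θ1=180°]

start: [θ0=0°, θ1=180°]
t=1 rotate(0, 90) ⇒ [θ0=90°, θ1=180°]
t=2 rotate(0, 180) ⇒ [θ0=270°, θ1=180°]
t=3 rotate(0, 180) ⇒ [θ0=90°, θ1=180°]
t=4 rotate(0, 90) ⇒ [θ0=90°, θ1=180°]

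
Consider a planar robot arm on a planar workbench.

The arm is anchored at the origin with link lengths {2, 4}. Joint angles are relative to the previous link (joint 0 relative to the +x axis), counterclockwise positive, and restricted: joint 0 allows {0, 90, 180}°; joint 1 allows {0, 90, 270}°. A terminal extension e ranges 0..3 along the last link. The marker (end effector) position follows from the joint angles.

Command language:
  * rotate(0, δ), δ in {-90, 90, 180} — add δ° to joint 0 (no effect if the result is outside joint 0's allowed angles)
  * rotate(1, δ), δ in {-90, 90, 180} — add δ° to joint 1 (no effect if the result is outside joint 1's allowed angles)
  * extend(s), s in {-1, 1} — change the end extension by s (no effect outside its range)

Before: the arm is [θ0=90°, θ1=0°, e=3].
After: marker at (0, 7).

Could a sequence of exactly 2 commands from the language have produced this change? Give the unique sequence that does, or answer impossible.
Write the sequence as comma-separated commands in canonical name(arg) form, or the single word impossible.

start: [θ0=90°, θ1=0°, e=3]
t=1 extend(-1) ⇒ [θ0=90°, θ1=0°, e=2]
t=2 extend(-1) ⇒ [θ0=90°, θ1=0°, e=1]
no other 2-command option fits: unique.

extend(-1), extend(-1)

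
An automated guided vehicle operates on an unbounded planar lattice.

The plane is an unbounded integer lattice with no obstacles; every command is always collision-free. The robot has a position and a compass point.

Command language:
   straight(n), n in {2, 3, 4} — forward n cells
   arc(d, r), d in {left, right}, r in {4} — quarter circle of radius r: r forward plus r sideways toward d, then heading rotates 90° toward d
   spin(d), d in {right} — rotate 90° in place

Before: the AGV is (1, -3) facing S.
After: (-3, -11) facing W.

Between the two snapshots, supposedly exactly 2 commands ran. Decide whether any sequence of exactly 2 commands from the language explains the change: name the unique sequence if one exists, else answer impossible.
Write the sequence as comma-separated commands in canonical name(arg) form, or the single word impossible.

straight(4), arc(right, 4)

key: order matters: swapping straight(4) and arc(right, 4) lands elsewhere
t0: (1, -3) facing S
[1] after straight(4): (1, -7) facing S
[2] after arc(right, 4): (-3, -11) facing W
no other 2-command option fits: unique.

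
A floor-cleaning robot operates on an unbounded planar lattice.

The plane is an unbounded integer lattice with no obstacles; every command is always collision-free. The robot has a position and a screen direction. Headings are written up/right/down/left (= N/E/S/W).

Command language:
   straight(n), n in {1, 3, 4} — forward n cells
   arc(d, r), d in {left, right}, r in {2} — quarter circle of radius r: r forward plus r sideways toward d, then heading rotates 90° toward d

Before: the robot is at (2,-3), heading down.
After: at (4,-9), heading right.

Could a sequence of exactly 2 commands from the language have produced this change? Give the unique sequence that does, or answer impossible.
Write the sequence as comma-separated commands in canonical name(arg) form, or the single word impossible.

straight(4), arc(left, 2)

key: position moved to (4,-9) AND the heading swung to E — translation plus rotation needed
initial: at (2,-3), heading down
step 1 (straight(4)): at (2,-7), heading down
step 2 (arc(left, 2)): at (4,-9), heading right
uniquely the one of 25 2-step routes that fits.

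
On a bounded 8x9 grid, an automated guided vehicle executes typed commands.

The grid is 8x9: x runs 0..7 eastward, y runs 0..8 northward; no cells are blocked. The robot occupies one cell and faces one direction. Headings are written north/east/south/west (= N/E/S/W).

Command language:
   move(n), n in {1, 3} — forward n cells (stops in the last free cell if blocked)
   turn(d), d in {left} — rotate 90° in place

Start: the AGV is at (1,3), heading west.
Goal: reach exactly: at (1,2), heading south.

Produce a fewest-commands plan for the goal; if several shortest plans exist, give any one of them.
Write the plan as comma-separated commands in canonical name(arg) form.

t0: at (1,3), heading west
t=1 turn(left) ⇒ at (1,3), heading south
t=2 move(1) ⇒ at (1,2), heading south
nothing shorter than 2 reaches the goal.

turn(left), move(1)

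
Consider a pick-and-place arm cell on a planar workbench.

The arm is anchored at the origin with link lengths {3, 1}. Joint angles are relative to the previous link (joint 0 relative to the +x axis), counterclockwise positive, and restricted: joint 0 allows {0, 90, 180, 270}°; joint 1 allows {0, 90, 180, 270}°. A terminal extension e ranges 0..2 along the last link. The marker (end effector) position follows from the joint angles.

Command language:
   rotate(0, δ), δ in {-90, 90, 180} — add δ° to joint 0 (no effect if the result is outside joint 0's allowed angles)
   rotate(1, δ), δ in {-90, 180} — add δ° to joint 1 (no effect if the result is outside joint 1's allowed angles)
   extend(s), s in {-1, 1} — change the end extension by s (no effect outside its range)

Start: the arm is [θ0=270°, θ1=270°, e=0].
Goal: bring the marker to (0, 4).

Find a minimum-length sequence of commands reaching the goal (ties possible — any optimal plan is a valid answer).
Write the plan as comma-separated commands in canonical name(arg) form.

rotate(1, 180), rotate(0, 180), rotate(1, -90)

initial: [θ0=270°, θ1=270°, e=0]
step 1 (rotate(1, 180)): [θ0=270°, θ1=90°, e=0]
step 2 (rotate(0, 180)): [θ0=90°, θ1=90°, e=0]
step 3 (rotate(1, -90)): [θ0=90°, θ1=0°, e=0]
no 2-step plan works, so 3 is optimal.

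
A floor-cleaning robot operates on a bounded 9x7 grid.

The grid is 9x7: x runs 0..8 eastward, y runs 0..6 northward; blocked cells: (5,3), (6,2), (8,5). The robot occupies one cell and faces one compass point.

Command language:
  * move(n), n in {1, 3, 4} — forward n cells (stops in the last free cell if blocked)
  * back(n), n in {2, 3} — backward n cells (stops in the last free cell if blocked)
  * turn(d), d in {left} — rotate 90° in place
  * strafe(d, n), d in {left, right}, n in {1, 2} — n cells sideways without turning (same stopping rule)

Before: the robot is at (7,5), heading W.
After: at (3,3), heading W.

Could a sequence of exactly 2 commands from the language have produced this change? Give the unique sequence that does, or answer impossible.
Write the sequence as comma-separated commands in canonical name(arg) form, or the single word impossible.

key: heading stays W — no command in the sequence turns
start: at (7,5), heading W
step 1 (move(4)): at (3,5), heading W
step 2 (strafe(left, 2)): at (3,3), heading W
no rival 2-sequence matches.

move(4), strafe(left, 2)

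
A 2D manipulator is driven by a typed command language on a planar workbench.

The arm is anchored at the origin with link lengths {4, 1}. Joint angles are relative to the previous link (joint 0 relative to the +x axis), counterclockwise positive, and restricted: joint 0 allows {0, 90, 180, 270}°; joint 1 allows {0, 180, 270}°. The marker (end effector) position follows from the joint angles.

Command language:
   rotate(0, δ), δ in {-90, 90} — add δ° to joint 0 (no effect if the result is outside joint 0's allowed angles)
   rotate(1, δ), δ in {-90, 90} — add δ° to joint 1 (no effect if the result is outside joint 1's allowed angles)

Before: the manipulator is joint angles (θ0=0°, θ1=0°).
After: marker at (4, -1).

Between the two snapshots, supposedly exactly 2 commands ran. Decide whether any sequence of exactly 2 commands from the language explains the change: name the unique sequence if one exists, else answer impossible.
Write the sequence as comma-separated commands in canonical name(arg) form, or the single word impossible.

key: running rotate(1, -90) before rotate(1, 90) would end elsewhere — order is forced
t0: joint angles (θ0=0°, θ1=0°)
step 1 (rotate(1, 90)): joint angles (θ0=0°, θ1=0°)
step 2 (rotate(1, -90)): joint angles (θ0=0°, θ1=270°)
no rival 2-sequence matches.

rotate(1, 90), rotate(1, -90)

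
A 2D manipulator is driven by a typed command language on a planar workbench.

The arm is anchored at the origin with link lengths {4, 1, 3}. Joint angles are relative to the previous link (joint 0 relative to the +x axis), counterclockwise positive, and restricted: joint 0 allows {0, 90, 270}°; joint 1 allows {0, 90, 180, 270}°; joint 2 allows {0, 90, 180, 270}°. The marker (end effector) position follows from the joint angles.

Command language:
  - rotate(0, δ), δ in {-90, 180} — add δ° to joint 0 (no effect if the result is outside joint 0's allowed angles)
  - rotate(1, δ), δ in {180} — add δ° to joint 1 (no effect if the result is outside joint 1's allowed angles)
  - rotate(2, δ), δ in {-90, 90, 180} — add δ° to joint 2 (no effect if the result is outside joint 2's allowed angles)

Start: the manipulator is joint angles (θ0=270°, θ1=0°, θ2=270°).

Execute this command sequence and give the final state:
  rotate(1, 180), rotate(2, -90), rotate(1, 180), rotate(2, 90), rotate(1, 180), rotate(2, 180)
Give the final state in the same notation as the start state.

joint angles (θ0=270°, θ1=180°, θ2=90°)

from: joint angles (θ0=270°, θ1=0°, θ2=270°)
t=1 rotate(1, 180) ⇒ joint angles (θ0=270°, θ1=180°, θ2=270°)
t=2 rotate(2, -90) ⇒ joint angles (θ0=270°, θ1=180°, θ2=180°)
t=3 rotate(1, 180) ⇒ joint angles (θ0=270°, θ1=0°, θ2=180°)
t=4 rotate(2, 90) ⇒ joint angles (θ0=270°, θ1=0°, θ2=270°)
t=5 rotate(1, 180) ⇒ joint angles (θ0=270°, θ1=180°, θ2=270°)
t=6 rotate(2, 180) ⇒ joint angles (θ0=270°, θ1=180°, θ2=90°)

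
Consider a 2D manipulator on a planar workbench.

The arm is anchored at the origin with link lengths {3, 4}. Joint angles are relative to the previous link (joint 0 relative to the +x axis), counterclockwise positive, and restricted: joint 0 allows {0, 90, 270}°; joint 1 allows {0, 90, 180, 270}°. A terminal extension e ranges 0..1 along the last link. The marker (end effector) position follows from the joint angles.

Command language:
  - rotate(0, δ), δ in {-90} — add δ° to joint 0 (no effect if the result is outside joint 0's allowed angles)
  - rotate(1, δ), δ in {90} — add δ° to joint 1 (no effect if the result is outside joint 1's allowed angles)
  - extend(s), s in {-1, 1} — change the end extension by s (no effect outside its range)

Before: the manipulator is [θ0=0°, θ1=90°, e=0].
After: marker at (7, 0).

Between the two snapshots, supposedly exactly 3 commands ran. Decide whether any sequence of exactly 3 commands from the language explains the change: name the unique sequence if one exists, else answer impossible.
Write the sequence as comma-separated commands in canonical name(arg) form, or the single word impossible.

rotate(1, 90), rotate(1, 90), rotate(1, 90)

begin: [θ0=0°, θ1=90°, e=0]
[1] after rotate(1, 90): [θ0=0°, θ1=180°, e=0]
[2] after rotate(1, 90): [θ0=0°, θ1=270°, e=0]
[3] after rotate(1, 90): [θ0=0°, θ1=0°, e=0]
no rival 3-sequence matches.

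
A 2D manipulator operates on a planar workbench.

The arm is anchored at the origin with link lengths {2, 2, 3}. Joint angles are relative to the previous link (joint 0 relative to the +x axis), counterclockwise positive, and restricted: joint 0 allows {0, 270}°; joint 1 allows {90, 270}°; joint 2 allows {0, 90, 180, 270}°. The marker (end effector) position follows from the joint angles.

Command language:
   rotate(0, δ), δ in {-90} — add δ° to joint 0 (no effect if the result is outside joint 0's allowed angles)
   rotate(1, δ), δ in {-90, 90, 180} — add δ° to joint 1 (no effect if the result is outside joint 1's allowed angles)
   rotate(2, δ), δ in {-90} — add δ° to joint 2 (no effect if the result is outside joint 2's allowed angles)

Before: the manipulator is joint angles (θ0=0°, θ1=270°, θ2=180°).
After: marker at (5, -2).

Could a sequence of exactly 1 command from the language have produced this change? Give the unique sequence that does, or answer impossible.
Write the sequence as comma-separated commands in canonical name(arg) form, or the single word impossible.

initial: joint angles (θ0=0°, θ1=270°, θ2=180°)
step 1 (rotate(2, -90)): joint angles (θ0=0°, θ1=270°, θ2=90°)
all 5 alternatives checked — unique.

rotate(2, -90)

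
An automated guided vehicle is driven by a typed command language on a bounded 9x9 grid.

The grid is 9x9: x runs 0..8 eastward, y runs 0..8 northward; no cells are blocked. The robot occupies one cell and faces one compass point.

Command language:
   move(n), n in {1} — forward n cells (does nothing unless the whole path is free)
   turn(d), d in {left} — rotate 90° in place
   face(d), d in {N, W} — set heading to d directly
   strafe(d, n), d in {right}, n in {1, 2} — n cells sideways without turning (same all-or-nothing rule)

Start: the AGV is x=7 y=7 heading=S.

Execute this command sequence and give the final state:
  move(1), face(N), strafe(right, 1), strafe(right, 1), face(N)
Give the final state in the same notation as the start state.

initial: x=7 y=7 heading=S
step 1 (move(1)): x=7 y=6 heading=S
step 2 (face(N)): x=7 y=6 heading=N
step 3 (strafe(right, 1)): x=8 y=6 heading=N
step 4 (strafe(right, 1)): x=8 y=6 heading=N
step 5 (face(N)): x=8 y=6 heading=N

x=8 y=6 heading=N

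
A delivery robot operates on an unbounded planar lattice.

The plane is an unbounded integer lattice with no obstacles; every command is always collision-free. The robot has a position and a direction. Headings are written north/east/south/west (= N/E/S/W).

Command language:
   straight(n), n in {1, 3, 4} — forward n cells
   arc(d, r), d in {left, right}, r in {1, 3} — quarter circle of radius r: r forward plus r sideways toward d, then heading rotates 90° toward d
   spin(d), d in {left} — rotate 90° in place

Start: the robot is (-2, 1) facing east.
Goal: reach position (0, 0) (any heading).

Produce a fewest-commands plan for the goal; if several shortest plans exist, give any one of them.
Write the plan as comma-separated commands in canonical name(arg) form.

start: (-2, 1) facing east
t=1 straight(1) ⇒ (-1, 1) facing east
t=2 arc(right, 1) ⇒ (0, 0) facing south
nothing shorter than 2 reaches the goal.

straight(1), arc(right, 1)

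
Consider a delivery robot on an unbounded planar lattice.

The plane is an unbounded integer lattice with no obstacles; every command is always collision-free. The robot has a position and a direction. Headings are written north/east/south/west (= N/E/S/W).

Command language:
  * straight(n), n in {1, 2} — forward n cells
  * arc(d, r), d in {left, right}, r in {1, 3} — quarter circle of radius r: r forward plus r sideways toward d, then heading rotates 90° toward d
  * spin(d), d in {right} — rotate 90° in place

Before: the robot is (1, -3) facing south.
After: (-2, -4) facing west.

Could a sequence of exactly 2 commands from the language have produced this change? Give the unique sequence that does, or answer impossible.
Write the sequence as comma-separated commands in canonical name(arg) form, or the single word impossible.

key: running straight(2) before arc(right, 1) would end elsewhere — order is forced
start: (1, -3) facing south
1. arc(right, 1) → (0, -4) facing west
2. straight(2) → (-2, -4) facing west
no rival 2-sequence matches.

arc(right, 1), straight(2)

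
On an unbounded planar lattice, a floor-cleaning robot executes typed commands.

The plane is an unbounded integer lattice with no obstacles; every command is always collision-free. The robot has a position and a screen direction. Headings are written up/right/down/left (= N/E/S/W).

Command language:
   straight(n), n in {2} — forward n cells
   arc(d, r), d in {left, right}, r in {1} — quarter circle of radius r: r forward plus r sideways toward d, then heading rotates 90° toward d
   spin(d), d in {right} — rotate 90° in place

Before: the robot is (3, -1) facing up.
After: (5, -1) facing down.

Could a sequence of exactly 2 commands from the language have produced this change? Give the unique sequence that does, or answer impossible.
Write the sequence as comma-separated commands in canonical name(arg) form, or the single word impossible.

arc(right, 1), arc(right, 1)

key: cell and facing (now S) both changed — the 2 commands mix motion and turning
initial: (3, -1) facing up
step 1 (arc(right, 1)): (4, 0) facing right
step 2 (arc(right, 1)): (5, -1) facing down
no rival 2-sequence matches.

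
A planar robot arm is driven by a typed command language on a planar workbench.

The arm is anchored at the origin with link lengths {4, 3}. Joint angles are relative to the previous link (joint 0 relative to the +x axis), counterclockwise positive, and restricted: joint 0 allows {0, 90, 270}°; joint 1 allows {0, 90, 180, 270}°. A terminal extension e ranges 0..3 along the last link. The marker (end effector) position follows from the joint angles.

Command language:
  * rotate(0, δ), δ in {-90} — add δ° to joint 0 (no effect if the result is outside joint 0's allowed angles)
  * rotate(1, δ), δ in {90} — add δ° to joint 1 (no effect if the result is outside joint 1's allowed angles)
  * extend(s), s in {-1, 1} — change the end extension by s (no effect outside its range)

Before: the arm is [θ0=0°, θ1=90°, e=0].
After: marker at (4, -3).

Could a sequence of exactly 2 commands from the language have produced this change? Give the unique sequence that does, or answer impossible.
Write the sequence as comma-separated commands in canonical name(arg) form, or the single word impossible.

rotate(1, 90), rotate(1, 90)

t0: [θ0=0°, θ1=90°, e=0]
[1] after rotate(1, 90): [θ0=0°, θ1=180°, e=0]
[2] after rotate(1, 90): [θ0=0°, θ1=270°, e=0]
no other 2-command option fits: unique.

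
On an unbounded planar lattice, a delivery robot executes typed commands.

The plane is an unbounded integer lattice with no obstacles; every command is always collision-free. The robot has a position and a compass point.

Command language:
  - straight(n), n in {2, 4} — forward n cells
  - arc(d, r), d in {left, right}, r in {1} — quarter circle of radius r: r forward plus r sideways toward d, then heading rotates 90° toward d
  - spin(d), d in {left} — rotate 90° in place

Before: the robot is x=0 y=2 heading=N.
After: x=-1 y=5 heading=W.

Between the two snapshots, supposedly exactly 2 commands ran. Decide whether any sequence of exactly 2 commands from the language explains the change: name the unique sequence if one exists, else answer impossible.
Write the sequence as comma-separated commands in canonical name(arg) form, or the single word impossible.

straight(2), arc(left, 1)

key: position moved to (-1,5) AND the heading swung to W — translation plus rotation needed
begin: x=0 y=2 heading=N
[1] after straight(2): x=0 y=4 heading=N
[2] after arc(left, 1): x=-1 y=5 heading=W
all 25 alternatives checked — unique.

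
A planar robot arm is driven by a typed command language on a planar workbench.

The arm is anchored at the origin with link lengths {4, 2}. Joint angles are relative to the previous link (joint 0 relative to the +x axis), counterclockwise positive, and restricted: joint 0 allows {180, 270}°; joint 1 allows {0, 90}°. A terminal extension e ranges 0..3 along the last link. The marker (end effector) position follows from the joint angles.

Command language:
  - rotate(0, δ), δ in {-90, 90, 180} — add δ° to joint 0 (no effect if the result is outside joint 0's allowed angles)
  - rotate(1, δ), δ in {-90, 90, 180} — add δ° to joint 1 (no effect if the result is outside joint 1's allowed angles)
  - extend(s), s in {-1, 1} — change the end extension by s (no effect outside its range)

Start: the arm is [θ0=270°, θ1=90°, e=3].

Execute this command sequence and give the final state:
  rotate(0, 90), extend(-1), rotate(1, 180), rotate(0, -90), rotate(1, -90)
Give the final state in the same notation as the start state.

initial: [θ0=270°, θ1=90°, e=3]
1. rotate(0, 90) → [θ0=270°, θ1=90°, e=3]
2. extend(-1) → [θ0=270°, θ1=90°, e=2]
3. rotate(1, 180) → [θ0=270°, θ1=90°, e=2]
4. rotate(0, -90) → [θ0=180°, θ1=90°, e=2]
5. rotate(1, -90) → [θ0=180°, θ1=0°, e=2]

[θ0=180°, θ1=0°, e=2]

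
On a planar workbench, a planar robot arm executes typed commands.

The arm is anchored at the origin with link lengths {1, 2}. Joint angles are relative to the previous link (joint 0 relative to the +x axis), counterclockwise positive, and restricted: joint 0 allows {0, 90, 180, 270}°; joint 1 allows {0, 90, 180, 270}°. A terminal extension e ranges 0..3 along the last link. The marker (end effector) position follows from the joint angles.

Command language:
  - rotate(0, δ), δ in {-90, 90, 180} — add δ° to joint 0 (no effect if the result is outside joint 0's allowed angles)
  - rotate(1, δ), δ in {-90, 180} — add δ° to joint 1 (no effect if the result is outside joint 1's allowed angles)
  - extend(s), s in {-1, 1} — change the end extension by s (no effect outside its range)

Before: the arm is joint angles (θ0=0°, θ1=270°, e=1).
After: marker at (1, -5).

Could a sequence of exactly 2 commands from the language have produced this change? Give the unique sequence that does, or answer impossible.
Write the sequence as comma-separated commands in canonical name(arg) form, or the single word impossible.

t0: joint angles (θ0=0°, θ1=270°, e=1)
1. extend(1) → joint angles (θ0=0°, θ1=270°, e=2)
2. extend(1) → joint angles (θ0=0°, θ1=270°, e=3)
uniquely the one of 49 2-step routes that fits.

extend(1), extend(1)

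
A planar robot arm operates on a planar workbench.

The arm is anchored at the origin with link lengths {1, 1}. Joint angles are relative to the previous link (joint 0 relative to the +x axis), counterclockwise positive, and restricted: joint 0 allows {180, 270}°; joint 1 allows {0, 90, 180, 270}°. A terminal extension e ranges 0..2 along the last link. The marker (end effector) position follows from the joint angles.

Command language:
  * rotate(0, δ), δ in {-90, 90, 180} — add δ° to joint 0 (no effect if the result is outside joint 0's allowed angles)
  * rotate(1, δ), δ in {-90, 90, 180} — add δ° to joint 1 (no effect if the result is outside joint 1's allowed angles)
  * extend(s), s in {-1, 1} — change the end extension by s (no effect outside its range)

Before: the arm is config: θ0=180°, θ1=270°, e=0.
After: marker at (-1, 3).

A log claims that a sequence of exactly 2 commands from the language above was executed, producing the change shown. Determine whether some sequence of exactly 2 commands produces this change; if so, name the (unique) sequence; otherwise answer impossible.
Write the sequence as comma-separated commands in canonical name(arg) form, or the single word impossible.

initial: config: θ0=180°, θ1=270°, e=0
step 1 (extend(1)): config: θ0=180°, θ1=270°, e=1
step 2 (extend(1)): config: θ0=180°, θ1=270°, e=2
no other 2-command option fits: unique.

extend(1), extend(1)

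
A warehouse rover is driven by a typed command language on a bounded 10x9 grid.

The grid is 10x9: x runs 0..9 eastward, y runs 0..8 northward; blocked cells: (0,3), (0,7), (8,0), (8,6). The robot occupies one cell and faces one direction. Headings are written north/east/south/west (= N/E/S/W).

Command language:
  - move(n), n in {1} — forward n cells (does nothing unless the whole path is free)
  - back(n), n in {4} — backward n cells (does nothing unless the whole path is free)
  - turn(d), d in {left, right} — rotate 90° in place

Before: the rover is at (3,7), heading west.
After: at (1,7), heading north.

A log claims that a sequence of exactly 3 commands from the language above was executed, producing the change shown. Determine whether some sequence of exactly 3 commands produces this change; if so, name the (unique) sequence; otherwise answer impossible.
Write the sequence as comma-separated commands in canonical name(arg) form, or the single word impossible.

key: running turn(right) before move(1) would end elsewhere — order is forced
t0: at (3,7), heading west
1. move(1) → at (2,7), heading west
2. move(1) → at (1,7), heading west
3. turn(right) → at (1,7), heading north
no rival 3-sequence matches.

move(1), move(1), turn(right)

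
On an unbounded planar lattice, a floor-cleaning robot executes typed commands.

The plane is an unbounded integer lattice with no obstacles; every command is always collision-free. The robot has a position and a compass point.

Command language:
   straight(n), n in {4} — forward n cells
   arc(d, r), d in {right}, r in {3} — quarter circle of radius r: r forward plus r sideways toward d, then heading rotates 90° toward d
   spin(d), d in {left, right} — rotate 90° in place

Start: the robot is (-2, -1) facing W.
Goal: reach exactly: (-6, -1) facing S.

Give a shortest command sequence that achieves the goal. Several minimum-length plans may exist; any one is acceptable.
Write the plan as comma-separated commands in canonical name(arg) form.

t0: (-2, -1) facing W
[1] after straight(4): (-6, -1) facing W
[2] after spin(left): (-6, -1) facing S
nothing shorter than 2 reaches the goal.

straight(4), spin(left)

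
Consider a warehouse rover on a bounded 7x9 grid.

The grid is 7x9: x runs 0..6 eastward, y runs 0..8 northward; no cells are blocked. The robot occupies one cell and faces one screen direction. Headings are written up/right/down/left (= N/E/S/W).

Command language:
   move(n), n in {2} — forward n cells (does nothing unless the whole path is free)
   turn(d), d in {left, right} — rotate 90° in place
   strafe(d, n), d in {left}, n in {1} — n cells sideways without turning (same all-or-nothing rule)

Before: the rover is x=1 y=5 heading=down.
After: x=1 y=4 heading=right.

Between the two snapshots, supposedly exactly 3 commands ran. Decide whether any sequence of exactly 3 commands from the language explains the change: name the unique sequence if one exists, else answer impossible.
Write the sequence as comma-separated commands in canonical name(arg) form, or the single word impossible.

move(2), turn(left), strafe(left, 1)

key: cell and facing (now E) both changed — the 3 commands mix motion and turning
from: x=1 y=5 heading=down
step 1 (move(2)): x=1 y=3 heading=down
step 2 (turn(left)): x=1 y=3 heading=right
step 3 (strafe(left, 1)): x=1 y=4 heading=right
no other 3-command option fits: unique.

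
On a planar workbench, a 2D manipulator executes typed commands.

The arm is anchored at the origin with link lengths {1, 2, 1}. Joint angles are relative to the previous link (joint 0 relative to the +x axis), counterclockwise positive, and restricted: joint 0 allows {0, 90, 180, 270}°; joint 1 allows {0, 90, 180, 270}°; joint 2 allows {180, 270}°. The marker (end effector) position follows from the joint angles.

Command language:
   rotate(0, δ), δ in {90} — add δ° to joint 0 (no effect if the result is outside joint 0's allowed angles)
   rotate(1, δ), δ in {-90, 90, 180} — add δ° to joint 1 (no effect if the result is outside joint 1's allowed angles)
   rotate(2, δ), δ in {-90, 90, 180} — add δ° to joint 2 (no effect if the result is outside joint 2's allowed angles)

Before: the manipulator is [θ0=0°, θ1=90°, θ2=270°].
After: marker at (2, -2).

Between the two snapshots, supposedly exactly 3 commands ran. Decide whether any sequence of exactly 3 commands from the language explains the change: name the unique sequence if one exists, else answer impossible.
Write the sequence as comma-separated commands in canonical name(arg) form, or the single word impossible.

from: [θ0=0°, θ1=90°, θ2=270°]
t=1 rotate(0, 90) ⇒ [θ0=90°, θ1=90°, θ2=270°]
t=2 rotate(0, 90) ⇒ [θ0=180°, θ1=90°, θ2=270°]
t=3 rotate(0, 90) ⇒ [θ0=270°, θ1=90°, θ2=270°]
no rival 3-sequence matches.

rotate(0, 90), rotate(0, 90), rotate(0, 90)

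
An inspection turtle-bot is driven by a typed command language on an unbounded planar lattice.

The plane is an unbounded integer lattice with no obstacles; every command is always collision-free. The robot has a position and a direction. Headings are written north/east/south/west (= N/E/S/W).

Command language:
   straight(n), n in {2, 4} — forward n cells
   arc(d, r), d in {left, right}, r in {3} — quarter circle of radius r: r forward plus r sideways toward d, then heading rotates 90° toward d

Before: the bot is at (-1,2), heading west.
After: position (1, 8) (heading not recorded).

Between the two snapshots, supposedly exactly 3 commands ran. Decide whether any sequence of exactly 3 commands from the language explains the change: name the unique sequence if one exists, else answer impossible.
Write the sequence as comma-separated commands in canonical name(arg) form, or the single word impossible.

key: running straight(2) before arc(right, 3) would end elsewhere — order is forced
begin: at (-1,2), heading west
1. arc(right, 3) → at (-4,5), heading north
2. arc(right, 3) → at (-1,8), heading east
3. straight(2) → at (1,8), heading east
uniquely the one of 64 3-step routes that fits.

arc(right, 3), arc(right, 3), straight(2)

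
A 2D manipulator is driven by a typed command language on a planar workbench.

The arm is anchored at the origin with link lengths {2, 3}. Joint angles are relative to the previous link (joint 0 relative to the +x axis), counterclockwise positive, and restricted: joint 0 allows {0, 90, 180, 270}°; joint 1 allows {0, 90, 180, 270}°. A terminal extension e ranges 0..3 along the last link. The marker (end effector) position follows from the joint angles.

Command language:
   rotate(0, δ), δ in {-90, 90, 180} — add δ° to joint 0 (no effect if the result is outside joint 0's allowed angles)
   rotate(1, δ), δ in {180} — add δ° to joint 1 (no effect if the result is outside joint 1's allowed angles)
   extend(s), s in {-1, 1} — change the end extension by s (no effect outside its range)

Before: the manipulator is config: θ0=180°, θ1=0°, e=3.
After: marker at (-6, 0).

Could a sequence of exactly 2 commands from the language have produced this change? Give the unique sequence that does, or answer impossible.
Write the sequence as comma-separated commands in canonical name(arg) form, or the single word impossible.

initial: config: θ0=180°, θ1=0°, e=3
t=1 extend(-1) ⇒ config: θ0=180°, θ1=0°, e=2
t=2 extend(-1) ⇒ config: θ0=180°, θ1=0°, e=1
uniquely the one of 36 2-step routes that fits.

extend(-1), extend(-1)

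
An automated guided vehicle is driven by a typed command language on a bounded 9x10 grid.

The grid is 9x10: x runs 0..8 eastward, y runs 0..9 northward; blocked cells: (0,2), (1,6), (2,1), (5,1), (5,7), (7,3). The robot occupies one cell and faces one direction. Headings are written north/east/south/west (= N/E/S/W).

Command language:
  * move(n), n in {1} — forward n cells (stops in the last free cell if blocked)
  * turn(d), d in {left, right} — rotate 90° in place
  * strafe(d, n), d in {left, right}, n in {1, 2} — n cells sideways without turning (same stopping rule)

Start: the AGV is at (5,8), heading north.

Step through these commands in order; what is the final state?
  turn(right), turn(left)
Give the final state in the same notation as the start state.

at (5,8), heading north

initial: at (5,8), heading north
step 1 (turn(right)): at (5,8), heading east
step 2 (turn(left)): at (5,8), heading north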